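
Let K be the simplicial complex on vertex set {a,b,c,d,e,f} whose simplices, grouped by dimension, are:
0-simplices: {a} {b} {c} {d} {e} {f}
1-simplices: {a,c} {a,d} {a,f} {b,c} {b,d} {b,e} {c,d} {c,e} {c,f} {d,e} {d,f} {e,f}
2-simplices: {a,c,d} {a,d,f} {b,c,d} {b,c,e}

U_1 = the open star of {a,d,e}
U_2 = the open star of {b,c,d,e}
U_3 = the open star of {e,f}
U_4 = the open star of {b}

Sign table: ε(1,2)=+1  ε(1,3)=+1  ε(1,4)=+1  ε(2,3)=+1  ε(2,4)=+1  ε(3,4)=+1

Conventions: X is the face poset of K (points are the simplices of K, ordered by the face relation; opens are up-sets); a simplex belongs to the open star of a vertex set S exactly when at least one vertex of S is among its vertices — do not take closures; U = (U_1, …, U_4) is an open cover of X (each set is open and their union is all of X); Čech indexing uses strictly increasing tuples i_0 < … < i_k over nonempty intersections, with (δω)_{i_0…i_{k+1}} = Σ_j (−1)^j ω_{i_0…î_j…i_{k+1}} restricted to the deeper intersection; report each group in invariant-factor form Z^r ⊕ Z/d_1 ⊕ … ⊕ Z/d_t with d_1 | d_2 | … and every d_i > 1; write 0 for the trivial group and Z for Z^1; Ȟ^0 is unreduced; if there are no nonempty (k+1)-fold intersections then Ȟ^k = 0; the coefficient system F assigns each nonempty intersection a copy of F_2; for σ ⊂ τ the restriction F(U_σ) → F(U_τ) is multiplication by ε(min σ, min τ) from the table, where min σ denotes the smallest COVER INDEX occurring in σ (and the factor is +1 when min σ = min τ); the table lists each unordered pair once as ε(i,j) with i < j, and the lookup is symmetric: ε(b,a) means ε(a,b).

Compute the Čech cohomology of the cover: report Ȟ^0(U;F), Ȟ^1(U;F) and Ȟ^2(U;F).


Ȟ^0(U;F) ≅ Z/2, Ȟ^1(U;F) ≅ 0 and Ȟ^2(U;F) ≅ 0

nerve of the cover:
  U1={{a},{d},{e},{a,c},{a,d},{a,f},{b,d},{b,e},{c,d},{c,e},{d,e},{d,f},{e,f},{a,c,d},{a,d,f},{b,c,d},{b,c,e}} U2={{b},{c},{d},{e},{a,c},{a,d},{b,c},{b,d},{b,e},{c,d},{c,e},{c,f},{d,e},{d,f},{e,f},{a,c,d},{a,d,f},{b,c,d},{b,c,e}} U3={{e},{f},{a,f},{b,e},{c,e},{c,f},{d,e},{d,f},{e,f},{a,d,f},{b,c,e}} U4={{b},{b,c},{b,d},{b,e},{b,c,d},{b,c,e}}
  U12={{d},{e},{a,c},{a,d},{b,d},{b,e},{c,d},{c,e},{d,e},{d,f},{e,f},{a,c,d},{a,d,f},{b,c,d},{b,c,e}} U13={{e},{a,f},{b,e},{c,e},{d,e},{d,f},{e,f},{a,d,f},{b,c,e}} U14={{b,d},{b,e},{b,c,d},{b,c,e}} U23={{e},{b,e},{c,e},{c,f},{d,e},{d,f},{e,f},{a,d,f},{b,c,e}} U24={{b},{b,c},{b,d},{b,e},{b,c,d},{b,c,e}} U34={{b,e},{b,c,e}}
  U123={{e},{b,e},{c,e},{d,e},{d,f},{e,f},{a,d,f},{b,c,e}} U124={{b,d},{b,e},{b,c,d},{b,c,e}} U134={{b,e},{b,c,e}} U234={{b,e},{b,c,e}}
  U1234={{b,e},{b,c,e}}
C dims 4,6,4,1; δ0: rk_F2 3; δ1: rk_F2 3; δ2: rk_F2 1
Ȟ^0 = (4 − 3) − 0 = 1, so Ȟ^0 ≅ Z/2
Ȟ^1 = (6 − 3) − 3 = 0, so Ȟ^1 ≅ 0
Ȟ^2 = (4 − 1) − 3 = 0, so Ȟ^2 ≅ 0


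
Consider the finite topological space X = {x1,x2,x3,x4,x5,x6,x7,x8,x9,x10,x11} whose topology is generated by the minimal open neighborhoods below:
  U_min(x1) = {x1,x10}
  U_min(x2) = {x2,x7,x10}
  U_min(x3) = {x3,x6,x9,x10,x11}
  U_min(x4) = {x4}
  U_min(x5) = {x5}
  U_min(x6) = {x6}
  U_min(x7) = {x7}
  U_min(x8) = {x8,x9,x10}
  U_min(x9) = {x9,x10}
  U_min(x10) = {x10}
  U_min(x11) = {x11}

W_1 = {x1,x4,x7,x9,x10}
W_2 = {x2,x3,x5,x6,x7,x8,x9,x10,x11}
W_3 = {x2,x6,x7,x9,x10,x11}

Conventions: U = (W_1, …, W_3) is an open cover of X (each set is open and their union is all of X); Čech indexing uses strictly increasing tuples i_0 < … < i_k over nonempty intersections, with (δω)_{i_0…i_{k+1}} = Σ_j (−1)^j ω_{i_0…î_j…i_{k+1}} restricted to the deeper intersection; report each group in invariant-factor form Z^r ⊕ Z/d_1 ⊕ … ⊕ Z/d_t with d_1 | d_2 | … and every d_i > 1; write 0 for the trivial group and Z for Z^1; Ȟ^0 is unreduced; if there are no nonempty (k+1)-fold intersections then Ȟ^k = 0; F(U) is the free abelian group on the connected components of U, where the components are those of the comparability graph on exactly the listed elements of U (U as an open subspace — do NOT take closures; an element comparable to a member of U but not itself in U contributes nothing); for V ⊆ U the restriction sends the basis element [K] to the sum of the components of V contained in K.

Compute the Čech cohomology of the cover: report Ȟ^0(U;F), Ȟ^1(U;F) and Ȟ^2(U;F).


Ȟ^0(U;F) ≅ Z^3, Ȟ^1(U;F) ≅ 0 and Ȟ^2(U;F) ≅ 0

nerve simplices:
  W12={x7,x9,x10} W13={x7,x9,x10} W23={x2,x6,x7,x9,x10,x11}
  W123={x7,x9,x10}
components per intersection:
  W1: {x1,x9,x10} {x4} {x7}
  W2: {x2,x3,x6,x7,x8,x9,x10,x11} {x5}
  W3: {x2,x7,x9,x10} {x6} {x11}
  W12: {x7} {x9,x10}
  W13: {x7} {x9,x10}
  W23: {x2,x7,x9,x10} {x6} {x11}
  W123: {x7} {x9,x10}
C dims 8,7,2; δ0: rk 5, SNF 1^5; δ1: rk 2, SNF 1^2
degree 0: 8−5−0 = 3 → Ȟ^0 ≅ Z^3
degree 1: 7−2−5 = 0 → Ȟ^1 ≅ 0
degree 2: 2−0−2 = 0 → Ȟ^2 ≅ 0


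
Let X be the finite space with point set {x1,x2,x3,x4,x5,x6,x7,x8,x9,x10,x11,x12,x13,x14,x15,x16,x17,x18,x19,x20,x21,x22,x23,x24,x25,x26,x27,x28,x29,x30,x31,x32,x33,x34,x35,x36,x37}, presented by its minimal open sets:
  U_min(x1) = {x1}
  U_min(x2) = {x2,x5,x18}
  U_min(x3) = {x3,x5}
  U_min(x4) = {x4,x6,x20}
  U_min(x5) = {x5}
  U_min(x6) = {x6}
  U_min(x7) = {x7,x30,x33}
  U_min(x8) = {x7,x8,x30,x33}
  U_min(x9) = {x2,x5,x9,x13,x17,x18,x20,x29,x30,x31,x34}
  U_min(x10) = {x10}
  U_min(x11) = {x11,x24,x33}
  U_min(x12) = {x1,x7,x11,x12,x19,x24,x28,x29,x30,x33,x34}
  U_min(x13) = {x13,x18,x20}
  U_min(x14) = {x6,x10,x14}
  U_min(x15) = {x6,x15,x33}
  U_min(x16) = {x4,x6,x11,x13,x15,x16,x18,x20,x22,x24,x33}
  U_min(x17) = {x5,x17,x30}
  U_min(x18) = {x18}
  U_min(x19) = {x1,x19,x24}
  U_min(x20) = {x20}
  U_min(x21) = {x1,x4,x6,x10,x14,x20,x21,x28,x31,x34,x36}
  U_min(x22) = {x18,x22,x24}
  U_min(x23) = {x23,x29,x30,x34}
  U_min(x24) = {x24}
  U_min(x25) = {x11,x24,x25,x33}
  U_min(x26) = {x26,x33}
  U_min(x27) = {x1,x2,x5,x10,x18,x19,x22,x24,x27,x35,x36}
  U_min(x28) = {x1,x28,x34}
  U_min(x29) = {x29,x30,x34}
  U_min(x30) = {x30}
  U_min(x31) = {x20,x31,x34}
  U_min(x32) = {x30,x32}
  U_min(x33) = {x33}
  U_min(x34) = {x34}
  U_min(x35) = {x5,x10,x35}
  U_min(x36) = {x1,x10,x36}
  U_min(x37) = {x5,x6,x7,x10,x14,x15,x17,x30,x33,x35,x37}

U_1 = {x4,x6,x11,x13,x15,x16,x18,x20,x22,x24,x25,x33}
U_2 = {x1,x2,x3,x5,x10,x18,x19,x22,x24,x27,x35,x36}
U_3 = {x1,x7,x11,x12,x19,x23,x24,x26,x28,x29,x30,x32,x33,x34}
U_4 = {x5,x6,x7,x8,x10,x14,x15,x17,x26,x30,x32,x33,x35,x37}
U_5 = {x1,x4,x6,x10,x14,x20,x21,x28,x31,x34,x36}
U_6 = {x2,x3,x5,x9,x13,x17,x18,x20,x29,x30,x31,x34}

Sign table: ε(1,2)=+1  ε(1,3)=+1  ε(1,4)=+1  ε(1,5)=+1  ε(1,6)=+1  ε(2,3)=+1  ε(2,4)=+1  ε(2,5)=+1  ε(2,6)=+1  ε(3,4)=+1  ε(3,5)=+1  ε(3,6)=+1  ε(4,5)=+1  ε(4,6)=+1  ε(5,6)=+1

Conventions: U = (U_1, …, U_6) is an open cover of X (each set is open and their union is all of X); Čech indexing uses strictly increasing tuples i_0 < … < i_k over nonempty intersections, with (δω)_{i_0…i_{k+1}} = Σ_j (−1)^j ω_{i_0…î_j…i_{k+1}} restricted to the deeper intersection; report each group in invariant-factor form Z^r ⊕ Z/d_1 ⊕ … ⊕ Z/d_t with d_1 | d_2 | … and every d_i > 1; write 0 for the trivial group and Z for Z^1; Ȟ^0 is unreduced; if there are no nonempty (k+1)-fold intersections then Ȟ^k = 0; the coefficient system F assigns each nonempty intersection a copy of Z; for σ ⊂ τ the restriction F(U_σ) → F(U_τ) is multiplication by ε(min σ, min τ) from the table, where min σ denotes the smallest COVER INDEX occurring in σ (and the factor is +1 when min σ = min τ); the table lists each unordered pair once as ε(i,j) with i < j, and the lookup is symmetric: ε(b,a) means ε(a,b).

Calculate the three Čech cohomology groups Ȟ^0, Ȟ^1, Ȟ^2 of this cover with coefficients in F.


intersection data:
  U12={x18,x22,x24} U13={x11,x24,x33} U14={x6,x15,x33} U15={x4,x6,x20} U16={x13,x18,x20} U23={x1,x19,x24} U24={x5,x10,x35} U25={x1,x10,x36} U26={x2,x3,x5,x18} U34={x7,x26,x30,x32,x33} U35={x1,x28,x34} U36={x29,x30,x34} U45={x6,x10,x14} U46={x5,x17,x30} U56={x20,x31,x34}
  U123={x24} U126={x18} U134={x33} U145={x6} U156={x20} U235={x1} U245={x10} U246={x5} U346={x30} U356={x34}
C dims 6,15,10; δ0: rk 5, SNF 1^5; δ1: rk 10, SNF 1^9·2
Ȟ^0 = (6 − 5) − 0 = 1, so Ȟ^0 ≅ Z
Ȟ^1 = (15 − 10) − 5 = 0, so Ȟ^1 ≅ 0
Ȟ^2 = (10 − 0) − 10 = 0 plus torsion [2], so Ȟ^2 ≅ Z/2

Ȟ^0 ≅ Z, Ȟ^1 ≅ 0, Ȟ^2 ≅ Z/2


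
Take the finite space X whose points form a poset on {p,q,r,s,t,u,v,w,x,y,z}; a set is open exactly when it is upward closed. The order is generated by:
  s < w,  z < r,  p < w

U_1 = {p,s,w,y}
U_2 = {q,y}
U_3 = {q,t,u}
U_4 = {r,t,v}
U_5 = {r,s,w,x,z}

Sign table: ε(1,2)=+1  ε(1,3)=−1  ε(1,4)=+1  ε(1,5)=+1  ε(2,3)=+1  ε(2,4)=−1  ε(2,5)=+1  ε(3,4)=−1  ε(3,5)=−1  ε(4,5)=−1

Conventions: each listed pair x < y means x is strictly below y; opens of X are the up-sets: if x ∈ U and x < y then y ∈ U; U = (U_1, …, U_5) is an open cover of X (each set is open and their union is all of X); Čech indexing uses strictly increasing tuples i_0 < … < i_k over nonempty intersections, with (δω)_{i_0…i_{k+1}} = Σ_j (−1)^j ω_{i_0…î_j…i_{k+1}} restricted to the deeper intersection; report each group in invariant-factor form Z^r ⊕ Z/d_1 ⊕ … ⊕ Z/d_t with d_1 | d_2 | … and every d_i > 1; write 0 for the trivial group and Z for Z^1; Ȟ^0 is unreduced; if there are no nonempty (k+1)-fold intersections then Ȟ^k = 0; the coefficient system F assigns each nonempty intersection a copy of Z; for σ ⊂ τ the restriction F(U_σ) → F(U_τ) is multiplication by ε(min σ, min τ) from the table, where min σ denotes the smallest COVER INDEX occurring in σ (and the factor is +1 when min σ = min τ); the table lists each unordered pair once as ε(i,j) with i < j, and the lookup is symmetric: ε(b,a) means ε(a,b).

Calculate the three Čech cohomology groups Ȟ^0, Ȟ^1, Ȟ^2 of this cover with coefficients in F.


intersection data:
  U12={y} U15={s,w} U23={q} U34={t} U45={r}
C dims 5,5; δ0: rk 4, SNF 1^4
Ȟ^0 = (5 − 4) − 0 = 1, so Ȟ^0 ≅ Z
Ȟ^1 = (5 − 0) − 4 = 1, so Ȟ^1 ≅ Z
Ȟ^2 = (0 − 0) − 0 = 0, so Ȟ^2 ≅ 0

Ȟ^0 ≅ Z, Ȟ^1 ≅ Z and Ȟ^2 ≅ 0


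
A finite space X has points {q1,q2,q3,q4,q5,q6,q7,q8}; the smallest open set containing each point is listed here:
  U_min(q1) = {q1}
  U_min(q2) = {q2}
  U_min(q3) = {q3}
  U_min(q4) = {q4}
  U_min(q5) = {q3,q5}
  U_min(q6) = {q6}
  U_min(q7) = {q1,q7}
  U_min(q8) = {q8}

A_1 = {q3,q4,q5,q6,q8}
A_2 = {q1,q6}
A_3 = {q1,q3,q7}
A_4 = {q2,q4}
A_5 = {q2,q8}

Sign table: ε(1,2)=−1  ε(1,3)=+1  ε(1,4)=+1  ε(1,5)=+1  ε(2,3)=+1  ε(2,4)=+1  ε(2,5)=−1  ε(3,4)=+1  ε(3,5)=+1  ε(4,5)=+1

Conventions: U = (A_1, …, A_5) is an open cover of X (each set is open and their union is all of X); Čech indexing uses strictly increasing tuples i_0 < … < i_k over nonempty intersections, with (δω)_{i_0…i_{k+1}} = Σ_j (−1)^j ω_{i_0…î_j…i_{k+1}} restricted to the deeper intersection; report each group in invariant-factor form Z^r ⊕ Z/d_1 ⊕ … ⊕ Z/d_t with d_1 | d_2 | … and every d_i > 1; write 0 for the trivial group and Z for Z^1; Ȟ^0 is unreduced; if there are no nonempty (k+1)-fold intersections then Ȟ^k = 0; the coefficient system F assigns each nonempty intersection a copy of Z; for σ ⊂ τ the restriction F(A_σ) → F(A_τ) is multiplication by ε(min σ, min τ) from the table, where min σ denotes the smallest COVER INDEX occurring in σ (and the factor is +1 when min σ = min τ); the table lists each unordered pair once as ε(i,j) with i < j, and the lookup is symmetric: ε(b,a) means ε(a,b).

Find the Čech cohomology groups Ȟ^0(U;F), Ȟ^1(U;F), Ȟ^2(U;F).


Ȟ^0 ≅ 0, Ȟ^1 ≅ Z ⊕ Z/2, Ȟ^2 ≅ 0

intersection data:
  A12={q6} A13={q3} A14={q4} A15={q8} A23={q1} A45={q2}
C dims 5,6; δ0: rk 5, SNF 1^4·2
Ȟ^0 = (5 − 5) − 0 = 0, so Ȟ^0 ≅ 0
Ȟ^1 = (6 − 0) − 5 = 1 plus torsion [2], so Ȟ^1 ≅ Z ⊕ Z/2
Ȟ^2 = (0 − 0) − 0 = 0, so Ȟ^2 ≅ 0


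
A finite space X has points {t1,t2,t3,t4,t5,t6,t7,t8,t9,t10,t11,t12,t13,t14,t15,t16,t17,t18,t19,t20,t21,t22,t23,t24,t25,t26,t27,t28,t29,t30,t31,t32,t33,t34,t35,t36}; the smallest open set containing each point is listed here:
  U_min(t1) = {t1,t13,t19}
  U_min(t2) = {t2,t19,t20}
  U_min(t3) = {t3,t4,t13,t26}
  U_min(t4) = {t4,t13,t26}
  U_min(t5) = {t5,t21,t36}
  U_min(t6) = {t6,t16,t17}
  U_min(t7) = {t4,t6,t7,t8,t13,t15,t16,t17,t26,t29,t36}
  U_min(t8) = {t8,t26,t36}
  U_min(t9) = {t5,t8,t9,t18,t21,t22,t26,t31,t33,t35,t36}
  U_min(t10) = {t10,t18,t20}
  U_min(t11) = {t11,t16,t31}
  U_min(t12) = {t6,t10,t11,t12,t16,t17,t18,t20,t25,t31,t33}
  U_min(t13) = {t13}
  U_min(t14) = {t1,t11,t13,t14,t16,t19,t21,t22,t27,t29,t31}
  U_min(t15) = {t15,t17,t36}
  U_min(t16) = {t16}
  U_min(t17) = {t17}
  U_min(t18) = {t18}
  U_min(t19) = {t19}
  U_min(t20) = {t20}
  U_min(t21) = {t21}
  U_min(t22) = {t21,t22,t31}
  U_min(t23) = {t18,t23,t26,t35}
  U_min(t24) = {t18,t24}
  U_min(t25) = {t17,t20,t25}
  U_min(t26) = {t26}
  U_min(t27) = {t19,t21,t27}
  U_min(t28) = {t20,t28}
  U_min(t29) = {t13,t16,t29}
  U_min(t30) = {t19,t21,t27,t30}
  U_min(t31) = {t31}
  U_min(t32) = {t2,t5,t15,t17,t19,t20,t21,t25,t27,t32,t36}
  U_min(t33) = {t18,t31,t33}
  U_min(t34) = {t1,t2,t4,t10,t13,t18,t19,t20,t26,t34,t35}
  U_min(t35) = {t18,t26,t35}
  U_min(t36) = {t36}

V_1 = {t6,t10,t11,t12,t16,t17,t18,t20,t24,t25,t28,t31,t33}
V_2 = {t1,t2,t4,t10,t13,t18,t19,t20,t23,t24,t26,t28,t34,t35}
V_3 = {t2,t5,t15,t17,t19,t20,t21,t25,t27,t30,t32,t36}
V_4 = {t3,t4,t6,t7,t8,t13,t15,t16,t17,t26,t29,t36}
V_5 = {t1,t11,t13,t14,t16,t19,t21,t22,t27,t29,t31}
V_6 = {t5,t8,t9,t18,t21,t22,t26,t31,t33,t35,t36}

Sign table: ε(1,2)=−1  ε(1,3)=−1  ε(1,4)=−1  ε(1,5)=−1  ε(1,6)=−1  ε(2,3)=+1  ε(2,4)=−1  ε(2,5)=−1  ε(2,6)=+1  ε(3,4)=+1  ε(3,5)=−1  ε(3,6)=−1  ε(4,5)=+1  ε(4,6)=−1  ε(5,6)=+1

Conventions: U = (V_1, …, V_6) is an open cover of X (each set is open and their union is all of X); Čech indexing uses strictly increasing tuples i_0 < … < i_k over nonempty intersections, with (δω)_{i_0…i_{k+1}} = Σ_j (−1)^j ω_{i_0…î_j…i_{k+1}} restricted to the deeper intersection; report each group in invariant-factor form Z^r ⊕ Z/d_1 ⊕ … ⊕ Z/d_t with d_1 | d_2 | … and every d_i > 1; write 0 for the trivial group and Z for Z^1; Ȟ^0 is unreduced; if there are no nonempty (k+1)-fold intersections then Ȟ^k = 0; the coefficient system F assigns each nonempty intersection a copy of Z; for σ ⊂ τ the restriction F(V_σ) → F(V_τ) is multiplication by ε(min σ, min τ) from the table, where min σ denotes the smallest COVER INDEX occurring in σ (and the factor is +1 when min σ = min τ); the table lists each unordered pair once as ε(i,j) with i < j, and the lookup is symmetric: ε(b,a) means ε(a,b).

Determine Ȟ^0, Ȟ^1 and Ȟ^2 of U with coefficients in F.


Ȟ^0 = 0,  Ȟ^1 = Z/2,  Ȟ^2 = Z

nonempty overlaps:
  V12={t10,t18,t20,t24,t28} V13={t17,t20,t25} V14={t6,t16,t17} V15={t11,t16,t31} V16={t18,t31,t33} V23={t2,t19,t20} V24={t4,t13,t26} V25={t1,t13,t19} V26={t18,t26,t35} V34={t15,t17,t36} V35={t19,t21,t27} V36={t5,t21,t36} V45={t13,t16,t29} V46={t8,t26,t36} V56={t21,t22,t31}
  V123={t20} V126={t18} V134={t17} V145={t16} V156={t31} V235={t19} V245={t13} V246={t26} V346={t36} V356={t21}
C dims 6,15,10; δ0: rk 6, SNF 1^5·2; δ1: rk 9, SNF 1^9
degree 0: 6−6−0 = 0 → Ȟ^0 ≅ 0
degree 1: 15−9−6 = 0 plus torsion [2] → Ȟ^1 ≅ Z/2
degree 2: 10−0−9 = 1 → Ȟ^2 ≅ Z


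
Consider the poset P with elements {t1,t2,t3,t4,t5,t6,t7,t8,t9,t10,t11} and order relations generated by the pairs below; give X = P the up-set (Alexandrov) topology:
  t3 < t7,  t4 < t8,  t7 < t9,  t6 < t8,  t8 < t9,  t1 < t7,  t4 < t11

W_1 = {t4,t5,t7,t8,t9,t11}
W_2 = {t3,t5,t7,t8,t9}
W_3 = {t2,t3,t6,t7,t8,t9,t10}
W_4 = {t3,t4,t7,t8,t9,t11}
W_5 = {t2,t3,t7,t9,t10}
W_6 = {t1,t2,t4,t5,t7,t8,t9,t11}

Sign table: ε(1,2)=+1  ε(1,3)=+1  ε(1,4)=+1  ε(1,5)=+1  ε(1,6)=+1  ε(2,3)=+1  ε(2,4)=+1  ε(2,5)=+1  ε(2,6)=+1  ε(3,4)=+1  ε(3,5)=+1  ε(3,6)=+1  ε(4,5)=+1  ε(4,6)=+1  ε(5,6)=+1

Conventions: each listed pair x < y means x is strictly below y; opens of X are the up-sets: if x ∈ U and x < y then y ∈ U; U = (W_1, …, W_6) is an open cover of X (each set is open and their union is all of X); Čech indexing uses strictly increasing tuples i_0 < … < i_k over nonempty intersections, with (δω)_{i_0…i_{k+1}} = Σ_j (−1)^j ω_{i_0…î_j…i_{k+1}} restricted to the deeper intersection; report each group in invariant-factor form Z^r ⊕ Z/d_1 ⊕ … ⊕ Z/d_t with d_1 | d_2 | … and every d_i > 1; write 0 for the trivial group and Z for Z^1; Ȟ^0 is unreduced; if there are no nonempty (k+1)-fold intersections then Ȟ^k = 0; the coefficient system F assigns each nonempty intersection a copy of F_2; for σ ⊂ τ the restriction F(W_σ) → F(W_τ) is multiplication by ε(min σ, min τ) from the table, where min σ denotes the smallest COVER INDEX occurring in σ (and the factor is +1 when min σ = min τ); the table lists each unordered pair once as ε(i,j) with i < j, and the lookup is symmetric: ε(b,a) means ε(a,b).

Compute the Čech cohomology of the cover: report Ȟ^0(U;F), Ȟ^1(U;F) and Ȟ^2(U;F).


Ȟ^0 ≅ Z/2, Ȟ^1 ≅ 0 and Ȟ^2 ≅ 0

cover nerve:
  W12={t5,t7,t8,t9} W13={t7,t8,t9} W14={t4,t7,t8,t9,t11} W15={t7,t9} W16={t4,t5,t7,t8,t9,t11} W23={t3,t7,t8,t9} W24={t3,t7,t8,t9} W25={t3,t7,t9} W26={t5,t7,t8,t9} W34={t3,t7,t8,t9} W35={t2,t3,t7,t9,t10} W36={t2,t7,t8,t9} W45={t3,t7,t9} W46={t4,t7,t8,t9,t11} W56={t2,t7,t9}
  W123={t7,t8,t9} W124={t7,t8,t9} W125={t7,t9} W126={t5,t7,t8,t9} W134={t7,t8,t9} W135={t7,t9} W136={t7,t8,t9} W145={t7,t9} W146={t4,t7,t8,t9,t11} W156={t7,t9} W234={t3,t7,t8,t9} W235={t3,t7,t9} W236={t7,t8,t9} W245={t3,t7,t9} W246={t7,t8,t9} W256={t7,t9} W345={t3,t7,t9} W346={t7,t8,t9} W356={t2,t7,t9} W456={t7,t9}
  W1234={t7,t8,t9} W1235={t7,t9} W1236={t7,t8,t9} W1245={t7,t9} W1246={t7,t8,t9} W1256={t7,t9} W1345={t7,t9} W1346={t7,t8,t9} W1356={t7,t9} W1456={t7,t9} W2345={t3,t7,t9} W2346={t7,t8,t9} W2356={t7,t9} W2456={t7,t9} W3456={t7,t9}
  W12345={t7,t9} W12346={t7,t8,t9} W12356={t7,t9} W12456={t7,t9} W13456={t7,t9} W23456={t7,t9}
  W123456={t7,t9}
C dims 6,15,20,15; δ0: rk_F2 5; δ1: rk_F2 10; δ2: rk_F2 10
Ȟ^0: (6−5)−0=1 ⇒ Z/2
Ȟ^1: (15−10)−5=0 ⇒ 0
Ȟ^2: (20−10)−10=0 ⇒ 0


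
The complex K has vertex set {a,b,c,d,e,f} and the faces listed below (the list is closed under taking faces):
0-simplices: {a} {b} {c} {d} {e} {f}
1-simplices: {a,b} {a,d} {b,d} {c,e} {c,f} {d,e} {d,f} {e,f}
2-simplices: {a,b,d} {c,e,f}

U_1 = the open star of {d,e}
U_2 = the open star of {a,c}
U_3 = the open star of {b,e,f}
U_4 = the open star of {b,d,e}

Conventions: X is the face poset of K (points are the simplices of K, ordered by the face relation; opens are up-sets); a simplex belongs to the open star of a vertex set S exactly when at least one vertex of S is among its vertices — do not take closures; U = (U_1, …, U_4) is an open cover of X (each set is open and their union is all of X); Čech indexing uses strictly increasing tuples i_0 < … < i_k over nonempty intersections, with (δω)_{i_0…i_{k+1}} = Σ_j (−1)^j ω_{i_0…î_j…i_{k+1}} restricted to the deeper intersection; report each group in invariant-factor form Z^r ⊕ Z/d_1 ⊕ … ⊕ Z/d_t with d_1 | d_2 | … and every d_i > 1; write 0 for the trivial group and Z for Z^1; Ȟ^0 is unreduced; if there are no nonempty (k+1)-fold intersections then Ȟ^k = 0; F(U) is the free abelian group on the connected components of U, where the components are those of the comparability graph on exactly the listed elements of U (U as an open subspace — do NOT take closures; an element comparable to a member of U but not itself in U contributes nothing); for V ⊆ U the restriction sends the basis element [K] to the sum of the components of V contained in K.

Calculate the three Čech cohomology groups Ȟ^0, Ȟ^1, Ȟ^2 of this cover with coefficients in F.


Ȟ^0 = Z; Ȟ^1 = Z; Ȟ^2 = 0

nonempty intersections:
  U1={{d},{e},{a,d},{b,d},{c,e},{d,e},{d,f},{e,f},{a,b,d},{c,e,f}} U2={{a},{c},{a,b},{a,d},{c,e},{c,f},{a,b,d},{c,e,f}} U3={{b},{e},{f},{a,b},{b,d},{c,e},{c,f},{d,e},{d,f},{e,f},{a,b,d},{c,e,f}} U4={{b},{d},{e},{a,b},{a,d},{b,d},{c,e},{d,e},{d,f},{e,f},{a,b,d},{c,e,f}}
  U12={{a,d},{c,e},{a,b,d},{c,e,f}} U13={{e},{b,d},{c,e},{d,e},{d,f},{e,f},{a,b,d},{c,e,f}} U14={{d},{e},{a,d},{b,d},{c,e},{d,e},{d,f},{e,f},{a,b,d},{c,e,f}} U23={{a,b},{c,e},{c,f},{a,b,d},{c,e,f}} U24={{a,b},{a,d},{c,e},{a,b,d},{c,e,f}} U34={{b},{e},{a,b},{b,d},{c,e},{d,e},{d,f},{e,f},{a,b,d},{c,e,f}}
  U123={{c,e},{a,b,d},{c,e,f}} U124={{a,d},{c,e},{a,b,d},{c,e,f}} U134={{e},{b,d},{c,e},{d,e},{d,f},{e,f},{a,b,d},{c,e,f}} U234={{a,b},{c,e},{a,b,d},{c,e,f}}
  U1234={{c,e},{a,b,d},{c,e,f}}
components per intersection:
  U1: {{d},{e},{a,d},{b,d},{c,e},{d,e},{d,f},{e,f},{a,b,d},{c,e,f}}
  U2: {{a},{a,b},{a,d},{a,b,d}} {{c},{c,e},{c,f},{c,e,f}}
  U3: {{b},{a,b},{b,d},{a,b,d}} {{e},{f},{c,e},{c,f},{d,e},{d,f},{e,f},{c,e,f}}
  U4: {{b},{d},{e},{a,b},{a,d},{b,d},{c,e},{d,e},{d,f},{e,f},{a,b,d},{c,e,f}}
  U12: {{a,d},{a,b,d}} {{c,e},{c,e,f}}
  U13: {{e},{c,e},{d,e},{e,f},{c,e,f}} {{b,d},{a,b,d}} {{d,f}}
  U14: {{d},{e},{a,d},{b,d},{c,e},{d,e},{d,f},{e,f},{a,b,d},{c,e,f}}
  U23: {{a,b},{a,b,d}} {{c,e},{c,f},{c,e,f}}
  U24: {{a,b},{a,d},{a,b,d}} {{c,e},{c,e,f}}
  U34: {{b},{a,b},{b,d},{a,b,d}} {{e},{c,e},{d,e},{e,f},{c,e,f}} {{d,f}}
  U123: {{c,e},{c,e,f}} {{a,b,d}}
  U124: {{a,d},{a,b,d}} {{c,e},{c,e,f}}
  U134: {{e},{c,e},{d,e},{e,f},{c,e,f}} {{b,d},{a,b,d}} {{d,f}}
  U234: {{a,b},{a,b,d}} {{c,e},{c,e,f}}
  U1234: {{c,e},{c,e,f}} {{a,b,d}}
C dims 6,13,9,2; δ0: rk 5, SNF 1^5; δ1: rk 7, SNF 1^7; δ2: rk 2, SNF 1^2
Ȟ^0: (6−5)−0=1 ⇒ Z
Ȟ^1: (13−7)−5=1 ⇒ Z
Ȟ^2: (9−2)−7=0 ⇒ 0


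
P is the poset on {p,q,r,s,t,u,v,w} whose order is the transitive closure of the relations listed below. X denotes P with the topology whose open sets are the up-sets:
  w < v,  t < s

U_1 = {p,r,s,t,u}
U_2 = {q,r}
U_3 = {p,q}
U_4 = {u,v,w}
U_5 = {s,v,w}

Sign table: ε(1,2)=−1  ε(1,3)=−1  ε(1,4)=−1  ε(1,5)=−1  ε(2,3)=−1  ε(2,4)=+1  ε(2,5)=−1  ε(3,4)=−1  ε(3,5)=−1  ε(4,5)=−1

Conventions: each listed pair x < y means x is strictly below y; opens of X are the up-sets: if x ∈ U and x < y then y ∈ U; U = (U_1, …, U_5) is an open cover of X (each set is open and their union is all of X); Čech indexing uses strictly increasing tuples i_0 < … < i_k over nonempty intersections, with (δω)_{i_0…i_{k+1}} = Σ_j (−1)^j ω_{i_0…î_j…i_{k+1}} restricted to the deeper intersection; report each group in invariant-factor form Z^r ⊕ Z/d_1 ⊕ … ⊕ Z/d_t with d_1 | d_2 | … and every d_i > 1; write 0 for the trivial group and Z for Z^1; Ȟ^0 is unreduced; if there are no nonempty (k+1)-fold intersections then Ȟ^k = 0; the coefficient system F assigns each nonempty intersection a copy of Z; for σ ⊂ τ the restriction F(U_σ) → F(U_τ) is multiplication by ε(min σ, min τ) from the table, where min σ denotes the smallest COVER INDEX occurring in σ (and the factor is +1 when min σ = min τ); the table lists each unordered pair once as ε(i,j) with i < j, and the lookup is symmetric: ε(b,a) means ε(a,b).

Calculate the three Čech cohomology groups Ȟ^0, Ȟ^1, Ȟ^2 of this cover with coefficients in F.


nerve of the cover:
  U12={r} U13={p} U14={u} U15={s} U23={q} U45={v,w}
C dims 5,6; δ0: rk 5, SNF 1^4·2
Ȟ^0 = (5 − 5) − 0 = 0, so Ȟ^0 ≅ 0
Ȟ^1 = (6 − 0) − 5 = 1 plus torsion [2], so Ȟ^1 ≅ Z ⊕ Z/2
Ȟ^2 = (0 − 0) − 0 = 0, so Ȟ^2 ≅ 0

Ȟ^0(U;F) ≅ 0, Ȟ^1(U;F) ≅ Z ⊕ Z/2, Ȟ^2(U;F) ≅ 0


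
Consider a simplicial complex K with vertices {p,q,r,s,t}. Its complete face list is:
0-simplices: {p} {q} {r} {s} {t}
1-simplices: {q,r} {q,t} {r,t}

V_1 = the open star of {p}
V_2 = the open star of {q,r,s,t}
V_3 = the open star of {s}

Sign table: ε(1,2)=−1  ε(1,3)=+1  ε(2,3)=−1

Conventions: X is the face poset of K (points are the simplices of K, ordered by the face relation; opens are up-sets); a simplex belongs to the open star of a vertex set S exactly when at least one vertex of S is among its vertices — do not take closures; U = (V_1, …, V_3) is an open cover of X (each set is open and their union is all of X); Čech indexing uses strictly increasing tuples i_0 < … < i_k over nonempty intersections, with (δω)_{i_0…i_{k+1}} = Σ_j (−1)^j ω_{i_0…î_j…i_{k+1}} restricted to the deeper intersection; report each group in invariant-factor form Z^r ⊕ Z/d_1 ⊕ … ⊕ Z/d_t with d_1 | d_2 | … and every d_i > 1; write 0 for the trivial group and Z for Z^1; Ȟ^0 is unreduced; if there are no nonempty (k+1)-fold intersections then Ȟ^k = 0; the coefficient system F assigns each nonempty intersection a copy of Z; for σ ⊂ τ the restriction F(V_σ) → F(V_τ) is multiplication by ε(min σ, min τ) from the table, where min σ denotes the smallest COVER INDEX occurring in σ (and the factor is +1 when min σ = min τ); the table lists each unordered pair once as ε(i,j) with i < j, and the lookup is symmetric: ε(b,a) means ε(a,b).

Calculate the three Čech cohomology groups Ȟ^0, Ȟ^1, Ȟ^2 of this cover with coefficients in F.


nerve of the cover:
  V1={{p}} V2={{q},{r},{s},{t},{q,r},{q,t},{r,t}} V3={{s}}
  V23={{s}}
C dims 3,1; δ0: rk 1, SNF 1^1
Ȟ^0 = (3 − 1) − 0 = 2, so Ȟ^0 ≅ Z^2
Ȟ^1 = (1 − 0) − 1 = 0, so Ȟ^1 ≅ 0
Ȟ^2 = (0 − 0) − 0 = 0, so Ȟ^2 ≅ 0

Ȟ^0(U;F) ≅ Z^2; Ȟ^1(U;F) ≅ 0; Ȟ^2(U;F) ≅ 0


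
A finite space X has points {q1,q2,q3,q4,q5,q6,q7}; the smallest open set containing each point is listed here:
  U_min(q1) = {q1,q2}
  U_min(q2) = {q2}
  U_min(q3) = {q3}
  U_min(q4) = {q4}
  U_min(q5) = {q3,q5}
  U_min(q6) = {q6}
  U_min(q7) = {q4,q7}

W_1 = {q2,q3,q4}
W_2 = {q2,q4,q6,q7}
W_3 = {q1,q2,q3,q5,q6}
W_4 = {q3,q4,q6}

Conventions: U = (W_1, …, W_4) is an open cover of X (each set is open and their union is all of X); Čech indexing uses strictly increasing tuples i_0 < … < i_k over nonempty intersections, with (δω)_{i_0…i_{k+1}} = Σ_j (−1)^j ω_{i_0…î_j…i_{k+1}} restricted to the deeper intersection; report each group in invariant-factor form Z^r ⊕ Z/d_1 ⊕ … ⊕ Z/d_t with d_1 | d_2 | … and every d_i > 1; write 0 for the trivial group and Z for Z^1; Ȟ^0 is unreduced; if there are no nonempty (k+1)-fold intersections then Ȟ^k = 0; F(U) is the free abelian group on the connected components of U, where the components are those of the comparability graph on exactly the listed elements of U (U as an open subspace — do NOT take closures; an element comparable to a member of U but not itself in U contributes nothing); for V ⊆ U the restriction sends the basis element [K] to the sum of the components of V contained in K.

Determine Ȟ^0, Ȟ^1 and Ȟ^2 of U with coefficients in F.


Ȟ^0(U;F) ≅ Z^4, Ȟ^1(U;F) ≅ 0 and Ȟ^2(U;F) ≅ 0

nonempty intersections:
  W12={q2,q4} W13={q2,q3} W14={q3,q4} W23={q2,q6} W24={q4,q6} W34={q3,q6}
  W123={q2} W124={q4} W134={q3} W234={q6}
components per intersection:
  W1: {q2} {q3} {q4}
  W2: {q2} {q4,q7} {q6}
  W3: {q1,q2} {q3,q5} {q6}
  W4: {q3} {q4} {q6}
  W12: {q2} {q4}
  W13: {q2} {q3}
  W14: {q3} {q4}
  W23: {q2} {q6}
  W24: {q4} {q6}
  W34: {q3} {q6}
  W123: {q2}
  W124: {q4}
  W134: {q3}
  W234: {q6}
C dims 12,12,4; δ0: rk 8, SNF 1^8; δ1: rk 4, SNF 1^4
Ȟ^0: (12−8)−0=4 ⇒ Z^4
Ȟ^1: (12−4)−8=0 ⇒ 0
Ȟ^2: (4−0)−4=0 ⇒ 0


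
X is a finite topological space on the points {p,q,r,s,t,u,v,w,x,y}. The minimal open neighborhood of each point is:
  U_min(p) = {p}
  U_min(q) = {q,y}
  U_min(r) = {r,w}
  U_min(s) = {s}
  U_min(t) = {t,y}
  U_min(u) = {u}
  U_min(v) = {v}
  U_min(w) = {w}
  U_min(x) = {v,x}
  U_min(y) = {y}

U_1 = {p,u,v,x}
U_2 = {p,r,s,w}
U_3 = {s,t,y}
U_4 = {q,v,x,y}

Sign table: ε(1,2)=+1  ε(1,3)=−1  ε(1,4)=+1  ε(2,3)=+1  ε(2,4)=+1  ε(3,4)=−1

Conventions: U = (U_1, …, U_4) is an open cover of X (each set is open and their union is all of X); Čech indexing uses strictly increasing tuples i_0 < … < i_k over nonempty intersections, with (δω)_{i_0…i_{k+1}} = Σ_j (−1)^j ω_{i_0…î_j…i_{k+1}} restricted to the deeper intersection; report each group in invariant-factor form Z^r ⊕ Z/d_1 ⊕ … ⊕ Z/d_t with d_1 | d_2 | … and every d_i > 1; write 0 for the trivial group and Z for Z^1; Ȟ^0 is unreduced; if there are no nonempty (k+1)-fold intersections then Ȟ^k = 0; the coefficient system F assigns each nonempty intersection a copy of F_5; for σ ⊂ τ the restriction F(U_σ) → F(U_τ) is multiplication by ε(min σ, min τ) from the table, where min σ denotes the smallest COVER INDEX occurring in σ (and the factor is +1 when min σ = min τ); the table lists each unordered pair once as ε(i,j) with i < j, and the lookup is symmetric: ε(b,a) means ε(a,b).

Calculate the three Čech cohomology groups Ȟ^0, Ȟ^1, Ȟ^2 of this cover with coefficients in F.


Ȟ^0 ≅ 0; Ȟ^1 ≅ 0; Ȟ^2 ≅ 0

nonempty overlaps:
  U12={p} U14={v,x} U23={s} U34={y}
C dims 4,4; δ0: rk_F5 4
degree 0: 4−4−0 = 0 → Ȟ^0 ≅ 0
degree 1: 4−0−4 = 0 → Ȟ^1 ≅ 0
degree 2: 0−0−0 = 0 → Ȟ^2 ≅ 0


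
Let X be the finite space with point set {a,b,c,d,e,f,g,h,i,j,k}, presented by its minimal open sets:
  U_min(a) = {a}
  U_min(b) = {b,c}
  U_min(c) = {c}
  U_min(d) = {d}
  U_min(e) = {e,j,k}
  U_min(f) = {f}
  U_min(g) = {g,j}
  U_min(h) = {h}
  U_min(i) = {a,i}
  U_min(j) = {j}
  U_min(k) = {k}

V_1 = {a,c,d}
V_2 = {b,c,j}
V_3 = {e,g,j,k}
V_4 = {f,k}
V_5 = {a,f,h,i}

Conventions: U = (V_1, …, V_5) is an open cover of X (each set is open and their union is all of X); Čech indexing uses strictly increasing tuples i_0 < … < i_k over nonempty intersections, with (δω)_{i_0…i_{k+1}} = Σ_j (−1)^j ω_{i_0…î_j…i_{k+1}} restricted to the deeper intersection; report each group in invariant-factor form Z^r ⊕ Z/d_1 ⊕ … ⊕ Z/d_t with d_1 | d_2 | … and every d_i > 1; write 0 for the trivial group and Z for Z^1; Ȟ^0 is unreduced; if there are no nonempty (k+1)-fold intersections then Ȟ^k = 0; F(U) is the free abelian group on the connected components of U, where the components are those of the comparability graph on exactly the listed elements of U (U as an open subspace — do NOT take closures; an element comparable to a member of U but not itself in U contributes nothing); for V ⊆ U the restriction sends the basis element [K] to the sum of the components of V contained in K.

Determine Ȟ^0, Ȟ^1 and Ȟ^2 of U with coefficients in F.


intersection data:
  V12={c} V15={a} V23={j} V34={k} V45={f}
components per intersection:
  V1: {a} {c} {d}
  V2: {b,c} {j}
  V3: {e,g,j,k}
  V4: {f} {k}
  V5: {a,i} {f} {h}
  V12: {c}
  V15: {a}
  V23: {j}
  V34: {k}
  V45: {f}
C dims 11,5; δ0: rk 5, SNF 1^5
Ȟ^0 = (11 − 5) − 0 = 6, so Ȟ^0 ≅ Z^6
Ȟ^1 = (5 − 0) − 5 = 0, so Ȟ^1 ≅ 0
Ȟ^2 = (0 − 0) − 0 = 0, so Ȟ^2 ≅ 0

Ȟ^0 = Z^6, Ȟ^1 = 0 and Ȟ^2 = 0


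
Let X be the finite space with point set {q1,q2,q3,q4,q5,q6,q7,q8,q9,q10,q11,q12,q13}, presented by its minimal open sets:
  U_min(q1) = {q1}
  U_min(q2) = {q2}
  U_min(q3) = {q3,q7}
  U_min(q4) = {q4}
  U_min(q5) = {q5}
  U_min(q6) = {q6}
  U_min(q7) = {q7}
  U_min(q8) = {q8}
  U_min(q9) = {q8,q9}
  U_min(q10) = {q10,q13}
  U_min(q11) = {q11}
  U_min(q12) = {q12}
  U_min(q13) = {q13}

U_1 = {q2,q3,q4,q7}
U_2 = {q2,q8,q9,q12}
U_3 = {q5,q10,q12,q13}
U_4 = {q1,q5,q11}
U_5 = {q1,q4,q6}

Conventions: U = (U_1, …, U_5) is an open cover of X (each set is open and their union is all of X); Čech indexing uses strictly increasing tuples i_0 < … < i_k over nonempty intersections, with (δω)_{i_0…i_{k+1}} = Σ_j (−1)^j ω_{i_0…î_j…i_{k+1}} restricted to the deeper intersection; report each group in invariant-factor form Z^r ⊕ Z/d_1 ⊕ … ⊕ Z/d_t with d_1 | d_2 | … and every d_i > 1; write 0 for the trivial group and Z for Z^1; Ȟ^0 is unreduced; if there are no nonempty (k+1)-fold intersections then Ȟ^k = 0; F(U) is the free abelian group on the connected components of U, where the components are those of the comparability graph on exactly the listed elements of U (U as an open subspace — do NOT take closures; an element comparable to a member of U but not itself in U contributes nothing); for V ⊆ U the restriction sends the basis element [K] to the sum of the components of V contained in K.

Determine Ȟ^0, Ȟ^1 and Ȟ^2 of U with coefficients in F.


nonempty overlaps:
  U12={q2} U15={q4} U23={q12} U34={q5} U45={q1}
components per intersection:
  U1: {q2} {q3,q7} {q4}
  U2: {q2} {q8,q9} {q12}
  U3: {q5} {q10,q13} {q12}
  U4: {q1} {q5} {q11}
  U5: {q1} {q4} {q6}
  U12: {q2}
  U15: {q4}
  U23: {q12}
  U34: {q5}
  U45: {q1}
C dims 15,5; δ0: rk 5, SNF 1^5
degree 0: 15−5−0 = 10 → Ȟ^0 ≅ Z^10
degree 1: 5−0−5 = 0 → Ȟ^1 ≅ 0
degree 2: 0−0−0 = 0 → Ȟ^2 ≅ 0

Ȟ^0 ≅ Z^10, Ȟ^1 ≅ 0, Ȟ^2 ≅ 0


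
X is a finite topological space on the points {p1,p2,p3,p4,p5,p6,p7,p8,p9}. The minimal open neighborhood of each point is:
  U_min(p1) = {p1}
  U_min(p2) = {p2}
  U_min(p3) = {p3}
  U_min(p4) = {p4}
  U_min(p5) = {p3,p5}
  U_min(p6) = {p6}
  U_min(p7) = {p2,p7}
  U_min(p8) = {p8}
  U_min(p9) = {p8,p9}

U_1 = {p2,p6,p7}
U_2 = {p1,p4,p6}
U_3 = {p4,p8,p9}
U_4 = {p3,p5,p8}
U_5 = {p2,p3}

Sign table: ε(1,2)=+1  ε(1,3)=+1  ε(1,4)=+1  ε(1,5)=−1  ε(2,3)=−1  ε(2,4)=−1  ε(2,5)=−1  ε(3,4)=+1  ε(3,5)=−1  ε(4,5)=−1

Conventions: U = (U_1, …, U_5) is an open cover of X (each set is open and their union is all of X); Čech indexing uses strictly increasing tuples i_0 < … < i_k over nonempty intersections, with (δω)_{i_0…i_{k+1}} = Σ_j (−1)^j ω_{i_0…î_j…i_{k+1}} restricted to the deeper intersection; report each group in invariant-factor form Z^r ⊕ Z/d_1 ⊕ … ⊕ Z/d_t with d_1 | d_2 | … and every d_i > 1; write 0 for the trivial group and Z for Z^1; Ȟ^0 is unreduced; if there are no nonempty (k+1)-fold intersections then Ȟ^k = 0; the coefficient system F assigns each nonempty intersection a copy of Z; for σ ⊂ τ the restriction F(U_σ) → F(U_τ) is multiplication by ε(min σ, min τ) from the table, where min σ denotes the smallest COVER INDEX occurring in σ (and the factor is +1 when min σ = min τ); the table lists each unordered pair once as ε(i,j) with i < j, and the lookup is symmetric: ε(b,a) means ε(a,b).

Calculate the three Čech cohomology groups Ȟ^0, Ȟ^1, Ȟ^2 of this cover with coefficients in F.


intersection data:
  U12={p6} U15={p2} U23={p4} U34={p8} U45={p3}
C dims 5,5; δ0: rk 5, SNF 1^4·2
Ȟ^0 = (5 − 5) − 0 = 0, so Ȟ^0 ≅ 0
Ȟ^1 = (5 − 0) − 5 = 0 plus torsion [2], so Ȟ^1 ≅ Z/2
Ȟ^2 = (0 − 0) − 0 = 0, so Ȟ^2 ≅ 0

Ȟ^0(U;F) ≅ 0,  Ȟ^1(U;F) ≅ Z/2,  Ȟ^2(U;F) ≅ 0


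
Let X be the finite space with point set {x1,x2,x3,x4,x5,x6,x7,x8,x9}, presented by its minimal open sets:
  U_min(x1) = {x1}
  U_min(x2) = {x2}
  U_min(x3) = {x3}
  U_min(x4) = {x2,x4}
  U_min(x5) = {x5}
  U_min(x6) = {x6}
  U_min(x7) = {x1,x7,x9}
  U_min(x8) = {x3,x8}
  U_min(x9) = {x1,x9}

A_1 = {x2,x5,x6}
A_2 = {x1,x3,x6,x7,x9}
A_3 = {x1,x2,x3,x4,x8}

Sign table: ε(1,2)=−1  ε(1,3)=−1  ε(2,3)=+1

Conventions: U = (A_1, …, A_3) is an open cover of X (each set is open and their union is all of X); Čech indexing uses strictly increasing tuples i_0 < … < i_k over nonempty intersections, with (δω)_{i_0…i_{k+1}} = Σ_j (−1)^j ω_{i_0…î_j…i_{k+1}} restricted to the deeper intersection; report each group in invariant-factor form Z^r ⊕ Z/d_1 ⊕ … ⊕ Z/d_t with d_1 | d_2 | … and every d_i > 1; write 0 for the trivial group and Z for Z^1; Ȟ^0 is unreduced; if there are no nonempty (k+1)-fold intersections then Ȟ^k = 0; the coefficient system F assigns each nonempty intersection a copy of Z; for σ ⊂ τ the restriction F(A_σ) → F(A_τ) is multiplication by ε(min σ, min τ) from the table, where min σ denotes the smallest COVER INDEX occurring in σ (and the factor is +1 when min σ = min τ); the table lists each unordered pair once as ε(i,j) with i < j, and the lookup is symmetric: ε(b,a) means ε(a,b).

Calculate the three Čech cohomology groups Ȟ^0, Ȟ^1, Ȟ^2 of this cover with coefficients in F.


Ȟ^0(U;F) ≅ Z, Ȟ^1(U;F) ≅ Z and Ȟ^2(U;F) ≅ 0

nerve of the cover:
  A12={x6} A13={x2} A23={x1,x3}
C dims 3,3; δ0: rk 2, SNF 1^2
Ȟ^0 = (3 − 2) − 0 = 1, so Ȟ^0 ≅ Z
Ȟ^1 = (3 − 0) − 2 = 1, so Ȟ^1 ≅ Z
Ȟ^2 = (0 − 0) − 0 = 0, so Ȟ^2 ≅ 0


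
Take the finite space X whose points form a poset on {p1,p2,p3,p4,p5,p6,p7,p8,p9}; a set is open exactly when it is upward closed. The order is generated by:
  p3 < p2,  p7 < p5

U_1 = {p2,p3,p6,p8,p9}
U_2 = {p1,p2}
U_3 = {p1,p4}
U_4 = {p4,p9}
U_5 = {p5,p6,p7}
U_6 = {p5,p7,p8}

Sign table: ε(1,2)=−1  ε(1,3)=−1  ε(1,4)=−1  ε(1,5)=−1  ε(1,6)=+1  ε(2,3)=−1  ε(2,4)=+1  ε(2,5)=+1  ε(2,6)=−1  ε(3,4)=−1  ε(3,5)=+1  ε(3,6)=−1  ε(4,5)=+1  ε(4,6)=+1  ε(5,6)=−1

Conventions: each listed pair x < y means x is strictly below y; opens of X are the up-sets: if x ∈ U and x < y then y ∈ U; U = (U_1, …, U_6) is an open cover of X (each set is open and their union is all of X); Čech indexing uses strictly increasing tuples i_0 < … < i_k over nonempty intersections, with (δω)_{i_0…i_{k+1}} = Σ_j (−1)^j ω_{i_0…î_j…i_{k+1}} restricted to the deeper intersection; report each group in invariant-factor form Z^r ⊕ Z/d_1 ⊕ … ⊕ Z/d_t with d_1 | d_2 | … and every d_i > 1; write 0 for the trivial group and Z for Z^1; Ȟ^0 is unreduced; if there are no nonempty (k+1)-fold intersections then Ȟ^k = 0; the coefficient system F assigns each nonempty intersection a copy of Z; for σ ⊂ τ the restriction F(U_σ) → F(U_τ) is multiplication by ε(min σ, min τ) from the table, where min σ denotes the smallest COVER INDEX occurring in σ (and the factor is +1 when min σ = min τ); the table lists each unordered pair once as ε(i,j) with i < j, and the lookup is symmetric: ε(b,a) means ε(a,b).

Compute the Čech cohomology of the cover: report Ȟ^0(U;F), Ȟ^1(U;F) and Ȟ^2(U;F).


intersection data:
  U12={p2} U14={p9} U15={p6} U16={p8} U23={p1} U34={p4} U56={p5,p7}
C dims 6,7; δ0: rk 5, SNF 1^5
Ȟ^0 = (6 − 5) − 0 = 1, so Ȟ^0 ≅ Z
Ȟ^1 = (7 − 0) − 5 = 2, so Ȟ^1 ≅ Z^2
Ȟ^2 = (0 − 0) − 0 = 0, so Ȟ^2 ≅ 0

Ȟ^0 = Z; Ȟ^1 = Z^2; Ȟ^2 = 0


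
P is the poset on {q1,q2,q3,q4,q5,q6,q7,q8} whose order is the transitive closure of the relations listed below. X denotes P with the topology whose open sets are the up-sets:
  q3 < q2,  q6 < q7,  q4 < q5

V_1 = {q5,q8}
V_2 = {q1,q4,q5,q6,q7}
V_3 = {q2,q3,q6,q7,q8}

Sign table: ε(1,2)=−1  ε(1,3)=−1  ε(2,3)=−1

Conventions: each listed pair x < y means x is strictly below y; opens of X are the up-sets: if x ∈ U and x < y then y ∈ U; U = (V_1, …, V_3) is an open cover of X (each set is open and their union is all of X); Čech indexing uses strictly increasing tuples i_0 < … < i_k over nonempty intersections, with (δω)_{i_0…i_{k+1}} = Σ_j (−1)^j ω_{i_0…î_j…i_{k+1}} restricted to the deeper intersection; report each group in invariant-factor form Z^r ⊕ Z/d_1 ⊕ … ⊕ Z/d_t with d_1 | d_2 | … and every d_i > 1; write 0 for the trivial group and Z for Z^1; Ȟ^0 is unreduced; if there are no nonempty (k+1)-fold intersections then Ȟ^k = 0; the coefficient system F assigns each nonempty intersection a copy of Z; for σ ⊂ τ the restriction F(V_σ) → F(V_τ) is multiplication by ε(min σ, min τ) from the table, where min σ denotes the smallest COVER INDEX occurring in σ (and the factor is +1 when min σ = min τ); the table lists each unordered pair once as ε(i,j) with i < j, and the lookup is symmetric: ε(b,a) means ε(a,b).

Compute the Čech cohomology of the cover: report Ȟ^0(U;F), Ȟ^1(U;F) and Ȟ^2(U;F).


Ȟ^0(U;F) ≅ 0, Ȟ^1(U;F) ≅ Z/2 and Ȟ^2(U;F) ≅ 0

nerve simplices:
  V12={q5} V13={q8} V23={q6,q7}
C dims 3,3; δ0: rk 3, SNF 1^2·2
degree 0: 3−3−0 = 0 → Ȟ^0 ≅ 0
degree 1: 3−0−3 = 0 plus torsion [2] → Ȟ^1 ≅ Z/2
degree 2: 0−0−0 = 0 → Ȟ^2 ≅ 0


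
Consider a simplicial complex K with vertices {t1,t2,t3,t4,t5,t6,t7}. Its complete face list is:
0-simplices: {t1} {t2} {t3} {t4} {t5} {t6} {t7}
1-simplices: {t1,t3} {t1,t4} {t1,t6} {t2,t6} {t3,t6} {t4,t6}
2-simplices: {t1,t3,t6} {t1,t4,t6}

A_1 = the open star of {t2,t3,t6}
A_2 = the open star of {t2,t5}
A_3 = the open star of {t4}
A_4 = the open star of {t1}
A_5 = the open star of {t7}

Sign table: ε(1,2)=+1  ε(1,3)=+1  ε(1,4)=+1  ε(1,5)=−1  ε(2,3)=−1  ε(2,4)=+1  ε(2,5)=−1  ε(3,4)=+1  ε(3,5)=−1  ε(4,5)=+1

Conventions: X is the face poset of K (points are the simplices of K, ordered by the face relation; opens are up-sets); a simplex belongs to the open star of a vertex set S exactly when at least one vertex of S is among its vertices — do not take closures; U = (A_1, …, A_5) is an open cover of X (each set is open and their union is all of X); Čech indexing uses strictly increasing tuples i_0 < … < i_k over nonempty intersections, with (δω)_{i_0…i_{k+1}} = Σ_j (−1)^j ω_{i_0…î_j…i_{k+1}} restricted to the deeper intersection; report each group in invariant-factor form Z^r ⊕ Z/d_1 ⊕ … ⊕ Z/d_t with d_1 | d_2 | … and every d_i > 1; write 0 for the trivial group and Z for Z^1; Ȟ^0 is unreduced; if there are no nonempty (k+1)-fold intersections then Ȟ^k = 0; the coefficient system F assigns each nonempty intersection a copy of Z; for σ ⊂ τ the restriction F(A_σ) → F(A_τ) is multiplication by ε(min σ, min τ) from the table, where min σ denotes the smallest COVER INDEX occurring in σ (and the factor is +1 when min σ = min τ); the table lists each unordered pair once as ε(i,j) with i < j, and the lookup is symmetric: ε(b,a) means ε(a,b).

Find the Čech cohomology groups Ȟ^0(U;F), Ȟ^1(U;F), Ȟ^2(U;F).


Ȟ^0(U;F) ≅ Z^2,  Ȟ^1(U;F) ≅ 0,  Ȟ^2(U;F) ≅ 0

nonempty overlaps:
  A1={{t2},{t3},{t6},{t1,t3},{t1,t6},{t2,t6},{t3,t6},{t4,t6},{t1,t3,t6},{t1,t4,t6}} A2={{t2},{t5},{t2,t6}} A3={{t4},{t1,t4},{t4,t6},{t1,t4,t6}} A4={{t1},{t1,t3},{t1,t4},{t1,t6},{t1,t3,t6},{t1,t4,t6}} A5={{t7}}
  A12={{t2},{t2,t6}} A13={{t4,t6},{t1,t4,t6}} A14={{t1,t3},{t1,t6},{t1,t3,t6},{t1,t4,t6}} A34={{t1,t4},{t1,t4,t6}}
  A134={{t1,t4,t6}}
C dims 5,4,1; δ0: rk 3, SNF 1^3; δ1: rk 1, SNF 1^1
degree 0: 5−3−0 = 2 → Ȟ^0 ≅ Z^2
degree 1: 4−1−3 = 0 → Ȟ^1 ≅ 0
degree 2: 1−0−1 = 0 → Ȟ^2 ≅ 0
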